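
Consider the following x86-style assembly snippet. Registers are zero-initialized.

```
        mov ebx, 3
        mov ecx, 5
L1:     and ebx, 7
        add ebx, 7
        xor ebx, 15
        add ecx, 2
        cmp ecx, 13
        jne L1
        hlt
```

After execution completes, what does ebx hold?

3

after mov ebx, 3: ebx=3
after mov ecx, 5: ecx=5
after and ebx, 7: ebx=3&7=3
after add ebx, 7: ebx=3+7=10
after xor ebx, 15: ebx=10^15=5
after add ecx, 2: ecx=5+2=7
cmp ecx, 13  (cmp 7,13)
jne L1: taken
after and ebx, 7: ebx=5&7=5
after add ebx, 7: ebx=5+7=12
after xor ebx, 15: ebx=12^15=3
after add ecx, 2: ecx=7+2=9
cmp ecx, 13  (cmp 9,13)
jne L1: taken
after and ebx, 7: ebx=3&7=3
after add ebx, 7: ebx=3+7=10
after xor ebx, 15: ebx=10^15=5
after add ecx, 2: ecx=9+2=11
cmp ecx, 13  (cmp 11,13)
jne L1: taken
after and ebx, 7: ebx=5&7=5
after add ebx, 7: ebx=5+7=12
after xor ebx, 15: ebx=12^15=3
after add ecx, 2: ecx=11+2=13
cmp ecx, 13  (cmp 13,13)
jne L1: not taken
halt.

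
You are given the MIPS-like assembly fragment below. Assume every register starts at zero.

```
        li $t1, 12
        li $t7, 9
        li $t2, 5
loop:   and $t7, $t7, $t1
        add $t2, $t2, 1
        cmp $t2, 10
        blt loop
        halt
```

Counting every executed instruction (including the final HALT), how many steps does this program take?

24

after li $t1, 12: $t1=12
after li $t7, 9: $t7=9
after li $t2, 5: $t2=5
after and $t7, $t7, $t1: $t7=9&12=8
after add $t2, $t2, 1: $t2=5+1=6
cmp $t2, 10  (cmp 6,10)
blt loop: taken
after and $t7, $t7, $t1: $t7=8&12=8
after add $t2, $t2, 1: $t2=6+1=7
cmp $t2, 10  (cmp 7,10)
blt loop: taken
after and $t7, $t7, $t1: $t7=8&12=8
after add $t2, $t2, 1: $t2=7+1=8
cmp $t2, 10  (cmp 8,10)
blt loop: taken
after and $t7, $t7, $t1: $t7=8&12=8
after add $t2, $t2, 1: $t2=8+1=9
cmp $t2, 10  (cmp 9,10)
blt loop: taken
after and $t7, $t7, $t1: $t7=8&12=8
after add $t2, $t2, 1: $t2=9+1=10
cmp $t2, 10  (cmp 10,10)
blt loop: not taken
halt.
Total executed instructions: 24.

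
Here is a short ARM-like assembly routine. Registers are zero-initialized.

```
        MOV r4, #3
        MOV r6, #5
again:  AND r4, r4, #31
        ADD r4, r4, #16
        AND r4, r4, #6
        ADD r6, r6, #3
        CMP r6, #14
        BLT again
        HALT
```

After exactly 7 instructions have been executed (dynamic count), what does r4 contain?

2

r4=3
r6=5
r4=3&31=3
r4=3+16=19
r4=19&6=2
r6=5+3=8
CMP r6, #14  (cmp 8,14)
After step 7: r4 = 2.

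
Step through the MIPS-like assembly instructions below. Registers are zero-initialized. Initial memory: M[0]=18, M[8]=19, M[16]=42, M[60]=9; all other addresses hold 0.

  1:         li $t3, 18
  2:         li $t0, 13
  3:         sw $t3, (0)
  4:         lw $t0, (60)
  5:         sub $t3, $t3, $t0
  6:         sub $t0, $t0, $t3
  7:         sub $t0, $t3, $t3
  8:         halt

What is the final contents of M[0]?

18

li $t3, 18 → $t3=18
li $t0, 13 → $t0=13
sw $t3, (0) → M[0]=18
lw $t0, (60) → $t0=M[60]=9
sub $t3, $t3, $t0 → $t3=18-9=9
sub $t0, $t0, $t3 → $t0=9-9=0
sub $t0, $t3, $t3 → $t0=9-9=0
halt.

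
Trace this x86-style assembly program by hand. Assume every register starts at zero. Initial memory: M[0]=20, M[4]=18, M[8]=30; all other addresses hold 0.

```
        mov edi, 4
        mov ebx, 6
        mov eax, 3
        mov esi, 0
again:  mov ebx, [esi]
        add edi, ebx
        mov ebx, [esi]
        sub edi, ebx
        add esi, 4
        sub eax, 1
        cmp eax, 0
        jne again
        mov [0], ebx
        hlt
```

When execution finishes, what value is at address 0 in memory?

edi=4
ebx=6
eax=3
esi=0
ebx=M[0]=20
edi=4+20=24
ebx=M[0]=20
edi=24-20=4
esi=0+4=4
eax=3-1=2
cmp eax, 0  (cmp 2,0)
jne again: taken
ebx=M[4]=18
edi=4+18=22
ebx=M[4]=18
edi=22-18=4
esi=4+4=8
eax=2-1=1
cmp eax, 0  (cmp 1,0)
jne again: taken
ebx=M[8]=30
edi=4+30=34
ebx=M[8]=30
edi=34-30=4
esi=8+4=12
eax=1-1=0
cmp eax, 0  (cmp 0,0)
jne again: not taken
mov [0], ebx → M[0]=30
halt.

30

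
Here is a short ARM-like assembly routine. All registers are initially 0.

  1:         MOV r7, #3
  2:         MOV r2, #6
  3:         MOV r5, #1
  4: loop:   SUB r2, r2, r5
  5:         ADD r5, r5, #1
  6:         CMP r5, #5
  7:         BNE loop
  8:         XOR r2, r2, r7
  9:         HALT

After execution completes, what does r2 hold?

-1

r7=3
r2=6
r5=1
r2=6-1=5
r5=1+1=2
CMP r5, #5  (cmp 2,5)
BNE loop: taken
r2=5-2=3
r5=2+1=3
CMP r5, #5  (cmp 3,5)
BNE loop: taken
r2=3-3=0
r5=3+1=4
CMP r5, #5  (cmp 4,5)
BNE loop: taken
r2=0-4=-4
r5=4+1=5
CMP r5, #5  (cmp 5,5)
BNE loop: not taken
r2=(-4)^3=-1
halt.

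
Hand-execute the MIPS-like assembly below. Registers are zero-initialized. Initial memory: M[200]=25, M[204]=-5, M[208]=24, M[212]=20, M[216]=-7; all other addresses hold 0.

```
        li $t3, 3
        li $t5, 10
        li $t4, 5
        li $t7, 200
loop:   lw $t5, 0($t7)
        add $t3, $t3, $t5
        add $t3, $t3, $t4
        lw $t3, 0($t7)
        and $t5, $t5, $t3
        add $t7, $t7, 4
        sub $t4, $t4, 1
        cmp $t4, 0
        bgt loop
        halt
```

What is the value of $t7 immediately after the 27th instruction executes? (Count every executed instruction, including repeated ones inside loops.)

li $t3, 3 → $t3=3
li $t5, 10 → $t5=10
li $t4, 5 → $t4=5
li $t7, 200 → $t7=200
lw $t5, 0($t7) → $t5=M[200]=25
add $t3, $t3, $t5 → $t3=3+25=28
add $t3, $t3, $t4 → $t3=28+5=33
lw $t3, 0($t7) → $t3=M[200]=25
and $t5, $t5, $t3 → $t5=25&25=25
add $t7, $t7, 4 → $t7=200+4=204
sub $t4, $t4, 1 → $t4=5-1=4
cmp $t4, 0  (cmp 4,0)
bgt loop: taken
lw $t5, 0($t7) → $t5=M[204]=-5
add $t3, $t3, $t5 → $t3=25+(-5)=20
add $t3, $t3, $t4 → $t3=20+4=24
lw $t3, 0($t7) → $t3=M[204]=-5
and $t5, $t5, $t3 → $t5=(-5)&(-5)=-5
add $t7, $t7, 4 → $t7=204+4=208
sub $t4, $t4, 1 → $t4=4-1=3
cmp $t4, 0  (cmp 3,0)
bgt loop: taken
lw $t5, 0($t7) → $t5=M[208]=24
add $t3, $t3, $t5 → $t3=(-5)+24=19
add $t3, $t3, $t4 → $t3=19+3=22
lw $t3, 0($t7) → $t3=M[208]=24
and $t5, $t5, $t3 → $t5=24&24=24
After step 27: $t7 = 208.

208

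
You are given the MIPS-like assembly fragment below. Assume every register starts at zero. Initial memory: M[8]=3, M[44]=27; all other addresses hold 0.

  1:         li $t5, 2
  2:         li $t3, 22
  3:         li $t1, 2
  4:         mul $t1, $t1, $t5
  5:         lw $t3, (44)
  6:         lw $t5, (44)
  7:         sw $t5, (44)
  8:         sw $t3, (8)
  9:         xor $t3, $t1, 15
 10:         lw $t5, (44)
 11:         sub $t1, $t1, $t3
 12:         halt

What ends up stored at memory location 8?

27

$t5=2
$t3=22
$t1=2
$t1=2*2=4
$t3=M[44]=27
$t5=M[44]=27
sw $t5, (44) → M[44]=27
sw $t3, (8) → M[8]=27
$t3=4^15=11
$t5=M[44]=27
$t1=4-11=-7
halt.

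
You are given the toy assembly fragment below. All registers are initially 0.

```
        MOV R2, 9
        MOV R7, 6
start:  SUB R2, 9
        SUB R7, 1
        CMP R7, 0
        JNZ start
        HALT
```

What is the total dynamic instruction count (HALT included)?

R2=9
R7=6
R2=9-9=0
R7=6-1=5
CMP R7, 0  (cmp 5,0)
JNZ start: taken
R2=0-9=-9
R7=5-1=4
CMP R7, 0  (cmp 4,0)
JNZ start: taken
R2=(-9)-9=-18
R7=4-1=3
CMP R7, 0  (cmp 3,0)
JNZ start: taken
R2=(-18)-9=-27
R7=3-1=2
CMP R7, 0  (cmp 2,0)
JNZ start: taken
R2=(-27)-9=-36
R7=2-1=1
CMP R7, 0  (cmp 1,0)
JNZ start: taken
R2=(-36)-9=-45
R7=1-1=0
CMP R7, 0  (cmp 0,0)
JNZ start: not taken
halt.
Total executed instructions: 27.

27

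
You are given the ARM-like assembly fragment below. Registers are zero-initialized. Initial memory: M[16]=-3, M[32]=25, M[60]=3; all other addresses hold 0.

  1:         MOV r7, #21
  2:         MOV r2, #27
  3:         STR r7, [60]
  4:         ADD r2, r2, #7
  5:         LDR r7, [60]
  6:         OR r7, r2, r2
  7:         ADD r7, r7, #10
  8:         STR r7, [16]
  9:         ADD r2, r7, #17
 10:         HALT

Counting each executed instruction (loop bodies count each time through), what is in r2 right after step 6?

34

after MOV r7, #21: r7=21
after MOV r2, #27: r2=27
STR r7, [60] → M[60]=21
after ADD r2, r2, #7: r2=27+7=34
after LDR r7, [60]: r7=M[60]=21
after OR r7, r2, r2: r7=34|34=34
After step 6: r2 = 34.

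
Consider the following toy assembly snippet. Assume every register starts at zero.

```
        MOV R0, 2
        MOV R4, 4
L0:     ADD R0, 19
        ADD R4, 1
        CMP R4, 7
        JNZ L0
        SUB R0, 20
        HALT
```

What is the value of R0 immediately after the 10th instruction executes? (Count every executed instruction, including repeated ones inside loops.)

40

R0=2
R4=4
R0=2+19=21
R4=4+1=5
CMP R4, 7  (cmp 5,7)
JNZ L0: taken
R0=21+19=40
R4=5+1=6
CMP R4, 7  (cmp 6,7)
JNZ L0: taken
After step 10: R0 = 40.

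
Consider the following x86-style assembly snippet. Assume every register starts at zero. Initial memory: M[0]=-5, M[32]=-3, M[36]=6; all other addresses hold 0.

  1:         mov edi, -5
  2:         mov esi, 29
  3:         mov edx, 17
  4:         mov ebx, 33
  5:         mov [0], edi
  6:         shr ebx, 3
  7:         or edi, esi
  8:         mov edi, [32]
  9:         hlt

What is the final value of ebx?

mov edi, -5 → edi=-5
mov esi, 29 → esi=29
mov edx, 17 → edx=17
mov ebx, 33 → ebx=33
mov [0], edi → M[0]=-5
shr ebx, 3 → ebx=33>>3=4
or edi, esi → edi=(-5)|29=-1
mov edi, [32] → edi=M[32]=-3
halt.

4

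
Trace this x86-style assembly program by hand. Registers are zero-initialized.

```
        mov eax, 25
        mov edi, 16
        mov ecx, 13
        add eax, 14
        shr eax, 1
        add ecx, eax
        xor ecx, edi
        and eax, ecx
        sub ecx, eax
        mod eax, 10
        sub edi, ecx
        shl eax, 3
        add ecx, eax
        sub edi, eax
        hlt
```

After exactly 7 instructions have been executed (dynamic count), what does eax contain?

after mov eax, 25: eax=25
after mov edi, 16: edi=16
after mov ecx, 13: ecx=13
after add eax, 14: eax=25+14=39
after shr eax, 1: eax=39>>1=19
after add ecx, eax: ecx=13+19=32
after xor ecx, edi: ecx=32^16=48
After step 7: eax = 19.

19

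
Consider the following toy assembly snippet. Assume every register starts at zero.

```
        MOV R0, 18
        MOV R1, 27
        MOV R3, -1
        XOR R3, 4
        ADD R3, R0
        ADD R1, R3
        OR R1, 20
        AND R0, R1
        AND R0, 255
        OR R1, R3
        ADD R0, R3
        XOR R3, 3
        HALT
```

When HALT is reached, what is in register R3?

14

after MOV R0, 18: R0=18
after MOV R1, 27: R1=27
after MOV R3, -1: R3=-1
after XOR R3, 4: R3=(-1)^4=-5
after ADD R3, R0: R3=(-5)+18=13
after ADD R1, R3: R1=27+13=40
after OR R1, 20: R1=40|20=60
after AND R0, R1: R0=18&60=16
after AND R0, 255: R0=16&255=16
after OR R1, R3: R1=60|13=61
after ADD R0, R3: R0=16+13=29
after XOR R3, 3: R3=13^3=14
halt.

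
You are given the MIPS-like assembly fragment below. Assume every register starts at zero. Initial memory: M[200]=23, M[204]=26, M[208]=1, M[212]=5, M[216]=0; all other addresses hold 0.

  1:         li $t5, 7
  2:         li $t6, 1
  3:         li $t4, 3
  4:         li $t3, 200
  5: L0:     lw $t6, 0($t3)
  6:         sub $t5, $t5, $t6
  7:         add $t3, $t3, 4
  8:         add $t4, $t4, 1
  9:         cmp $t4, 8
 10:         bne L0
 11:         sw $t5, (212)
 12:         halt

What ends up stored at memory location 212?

$t5=7
$t6=1
$t4=3
$t3=200
$t6=M[200]=23
$t5=7-23=-16
$t3=200+4=204
$t4=3+1=4
cmp $t4, 8  (cmp 4,8)
bne L0: taken
$t6=M[204]=26
$t5=(-16)-26=-42
$t3=204+4=208
$t4=4+1=5
cmp $t4, 8  (cmp 5,8)
bne L0: taken
$t6=M[208]=1
$t5=(-42)-1=-43
$t3=208+4=212
$t4=5+1=6
cmp $t4, 8  (cmp 6,8)
bne L0: taken
$t6=M[212]=5
$t5=(-43)-5=-48
$t3=212+4=216
$t4=6+1=7
cmp $t4, 8  (cmp 7,8)
bne L0: taken
$t6=M[216]=0
$t5=(-48)-0=-48
$t3=216+4=220
$t4=7+1=8
cmp $t4, 8  (cmp 8,8)
bne L0: not taken
sw $t5, (212) → M[212]=-48
halt.

-48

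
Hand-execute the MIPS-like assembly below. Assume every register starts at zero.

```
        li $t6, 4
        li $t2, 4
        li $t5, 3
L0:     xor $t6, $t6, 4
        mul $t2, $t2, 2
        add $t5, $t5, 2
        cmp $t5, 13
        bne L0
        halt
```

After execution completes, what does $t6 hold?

0

li $t6, 4 → $t6=4
li $t2, 4 → $t2=4
li $t5, 3 → $t5=3
xor $t6, $t6, 4 → $t6=4^4=0
mul $t2, $t2, 2 → $t2=4*2=8
add $t5, $t5, 2 → $t5=3+2=5
cmp $t5, 13  (cmp 5,13)
bne L0: taken
xor $t6, $t6, 4 → $t6=0^4=4
mul $t2, $t2, 2 → $t2=8*2=16
add $t5, $t5, 2 → $t5=5+2=7
cmp $t5, 13  (cmp 7,13)
bne L0: taken
xor $t6, $t6, 4 → $t6=4^4=0
mul $t2, $t2, 2 → $t2=16*2=32
add $t5, $t5, 2 → $t5=7+2=9
cmp $t5, 13  (cmp 9,13)
bne L0: taken
xor $t6, $t6, 4 → $t6=0^4=4
mul $t2, $t2, 2 → $t2=32*2=64
add $t5, $t5, 2 → $t5=9+2=11
cmp $t5, 13  (cmp 11,13)
bne L0: taken
xor $t6, $t6, 4 → $t6=4^4=0
mul $t2, $t2, 2 → $t2=64*2=128
add $t5, $t5, 2 → $t5=11+2=13
cmp $t5, 13  (cmp 13,13)
bne L0: not taken
halt.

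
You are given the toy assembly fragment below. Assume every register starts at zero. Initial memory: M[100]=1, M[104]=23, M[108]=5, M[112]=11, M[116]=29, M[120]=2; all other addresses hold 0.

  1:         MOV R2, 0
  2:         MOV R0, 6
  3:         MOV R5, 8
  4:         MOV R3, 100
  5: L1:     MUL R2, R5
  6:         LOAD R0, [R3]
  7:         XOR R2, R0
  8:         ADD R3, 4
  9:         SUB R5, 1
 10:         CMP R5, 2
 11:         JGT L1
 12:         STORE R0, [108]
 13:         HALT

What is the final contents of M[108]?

MOV R2, 0 → R2=0
MOV R0, 6 → R0=6
MOV R5, 8 → R5=8
MOV R3, 100 → R3=100
MUL R2, R5 → R2=0*8=0
LOAD R0, [R3] → R0=M[100]=1
XOR R2, R0 → R2=0^1=1
ADD R3, 4 → R3=100+4=104
SUB R5, 1 → R5=8-1=7
CMP R5, 2  (cmp 7,2)
JGT L1: taken
MUL R2, R5 → R2=1*7=7
LOAD R0, [R3] → R0=M[104]=23
XOR R2, R0 → R2=7^23=16
ADD R3, 4 → R3=104+4=108
SUB R5, 1 → R5=7-1=6
CMP R5, 2  (cmp 6,2)
JGT L1: taken
MUL R2, R5 → R2=16*6=96
LOAD R0, [R3] → R0=M[108]=5
XOR R2, R0 → R2=96^5=101
ADD R3, 4 → R3=108+4=112
SUB R5, 1 → R5=6-1=5
CMP R5, 2  (cmp 5,2)
JGT L1: taken
MUL R2, R5 → R2=101*5=505
LOAD R0, [R3] → R0=M[112]=11
XOR R2, R0 → R2=505^11=498
ADD R3, 4 → R3=112+4=116
SUB R5, 1 → R5=5-1=4
CMP R5, 2  (cmp 4,2)
JGT L1: taken
MUL R2, R5 → R2=498*4=1992
LOAD R0, [R3] → R0=M[116]=29
XOR R2, R0 → R2=1992^29=2005
ADD R3, 4 → R3=116+4=120
SUB R5, 1 → R5=4-1=3
CMP R5, 2  (cmp 3,2)
JGT L1: taken
MUL R2, R5 → R2=2005*3=6015
LOAD R0, [R3] → R0=M[120]=2
XOR R2, R0 → R2=6015^2=6013
ADD R3, 4 → R3=120+4=124
SUB R5, 1 → R5=3-1=2
CMP R5, 2  (cmp 2,2)
JGT L1: not taken
STORE R0, [108] → M[108]=2
halt.

2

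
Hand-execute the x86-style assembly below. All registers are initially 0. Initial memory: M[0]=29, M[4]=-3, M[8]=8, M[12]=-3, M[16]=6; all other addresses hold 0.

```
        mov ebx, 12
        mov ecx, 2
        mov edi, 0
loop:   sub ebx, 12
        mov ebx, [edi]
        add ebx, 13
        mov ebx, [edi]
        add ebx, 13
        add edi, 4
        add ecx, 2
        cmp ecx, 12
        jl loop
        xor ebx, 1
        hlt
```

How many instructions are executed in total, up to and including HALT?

50

ebx=12
ecx=2
edi=0
ebx=12-12=0
ebx=M[0]=29
ebx=29+13=42
ebx=M[0]=29
ebx=29+13=42
edi=0+4=4
ecx=2+2=4
cmp ecx, 12  (cmp 4,12)
jl loop: taken
ebx=42-12=30
ebx=M[4]=-3
ebx=(-3)+13=10
ebx=M[4]=-3
ebx=(-3)+13=10
edi=4+4=8
ecx=4+2=6
cmp ecx, 12  (cmp 6,12)
jl loop: taken
ebx=10-12=-2
ebx=M[8]=8
ebx=8+13=21
ebx=M[8]=8
ebx=8+13=21
edi=8+4=12
ecx=6+2=8
cmp ecx, 12  (cmp 8,12)
jl loop: taken
ebx=21-12=9
ebx=M[12]=-3
ebx=(-3)+13=10
ebx=M[12]=-3
ebx=(-3)+13=10
edi=12+4=16
ecx=8+2=10
cmp ecx, 12  (cmp 10,12)
jl loop: taken
ebx=10-12=-2
ebx=M[16]=6
ebx=6+13=19
ebx=M[16]=6
ebx=6+13=19
edi=16+4=20
ecx=10+2=12
cmp ecx, 12  (cmp 12,12)
jl loop: not taken
ebx=19^1=18
halt.
Total executed instructions: 50.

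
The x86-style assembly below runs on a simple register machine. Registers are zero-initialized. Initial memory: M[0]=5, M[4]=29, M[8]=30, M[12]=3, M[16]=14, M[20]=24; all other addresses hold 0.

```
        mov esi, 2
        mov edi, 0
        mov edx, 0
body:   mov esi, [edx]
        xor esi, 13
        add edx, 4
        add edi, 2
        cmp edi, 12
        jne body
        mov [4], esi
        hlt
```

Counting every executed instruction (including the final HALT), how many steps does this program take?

after mov esi, 2: esi=2
after mov edi, 0: edi=0
after mov edx, 0: edx=0
after mov esi, [edx]: esi=M[0]=5
after xor esi, 13: esi=5^13=8
after add edx, 4: edx=0+4=4
after add edi, 2: edi=0+2=2
cmp edi, 12  (cmp 2,12)
jne body: taken
after mov esi, [edx]: esi=M[4]=29
after xor esi, 13: esi=29^13=16
after add edx, 4: edx=4+4=8
after add edi, 2: edi=2+2=4
cmp edi, 12  (cmp 4,12)
jne body: taken
after mov esi, [edx]: esi=M[8]=30
after xor esi, 13: esi=30^13=19
after add edx, 4: edx=8+4=12
after add edi, 2: edi=4+2=6
cmp edi, 12  (cmp 6,12)
jne body: taken
after mov esi, [edx]: esi=M[12]=3
after xor esi, 13: esi=3^13=14
after add edx, 4: edx=12+4=16
after add edi, 2: edi=6+2=8
cmp edi, 12  (cmp 8,12)
jne body: taken
after mov esi, [edx]: esi=M[16]=14
after xor esi, 13: esi=14^13=3
after add edx, 4: edx=16+4=20
after add edi, 2: edi=8+2=10
cmp edi, 12  (cmp 10,12)
jne body: taken
after mov esi, [edx]: esi=M[20]=24
after xor esi, 13: esi=24^13=21
after add edx, 4: edx=20+4=24
after add edi, 2: edi=10+2=12
cmp edi, 12  (cmp 12,12)
jne body: not taken
mov [4], esi → M[4]=21
halt.
Total executed instructions: 41.

41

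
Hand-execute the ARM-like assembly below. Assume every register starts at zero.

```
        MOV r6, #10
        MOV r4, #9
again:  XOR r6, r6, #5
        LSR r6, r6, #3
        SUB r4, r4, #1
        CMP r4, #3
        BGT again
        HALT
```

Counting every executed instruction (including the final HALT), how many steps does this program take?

33

MOV r6, #10 → r6=10
MOV r4, #9 → r4=9
XOR r6, r6, #5 → r6=10^5=15
LSR r6, r6, #3 → r6=15>>3=1
SUB r4, r4, #1 → r4=9-1=8
CMP r4, #3  (cmp 8,3)
BGT again: taken
XOR r6, r6, #5 → r6=1^5=4
LSR r6, r6, #3 → r6=4>>3=0
SUB r4, r4, #1 → r4=8-1=7
CMP r4, #3  (cmp 7,3)
BGT again: taken
XOR r6, r6, #5 → r6=0^5=5
LSR r6, r6, #3 → r6=5>>3=0
SUB r4, r4, #1 → r4=7-1=6
CMP r4, #3  (cmp 6,3)
BGT again: taken
XOR r6, r6, #5 → r6=0^5=5
LSR r6, r6, #3 → r6=5>>3=0
SUB r4, r4, #1 → r4=6-1=5
CMP r4, #3  (cmp 5,3)
BGT again: taken
XOR r6, r6, #5 → r6=0^5=5
LSR r6, r6, #3 → r6=5>>3=0
SUB r4, r4, #1 → r4=5-1=4
CMP r4, #3  (cmp 4,3)
BGT again: taken
XOR r6, r6, #5 → r6=0^5=5
LSR r6, r6, #3 → r6=5>>3=0
SUB r4, r4, #1 → r4=4-1=3
CMP r4, #3  (cmp 3,3)
BGT again: not taken
halt.
Total executed instructions: 33.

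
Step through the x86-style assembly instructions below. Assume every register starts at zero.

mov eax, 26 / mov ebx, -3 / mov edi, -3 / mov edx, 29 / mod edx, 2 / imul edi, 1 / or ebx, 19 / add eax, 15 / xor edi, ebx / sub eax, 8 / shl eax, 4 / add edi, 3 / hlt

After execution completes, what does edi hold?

after mov eax, 26: eax=26
after mov ebx, -3: ebx=-3
after mov edi, -3: edi=-3
after mov edx, 29: edx=29
after mod edx, 2: edx=29%2=1
after imul edi, 1: edi=(-3)*1=-3
after or ebx, 19: ebx=(-3)|19=-1
after add eax, 15: eax=26+15=41
after xor edi, ebx: edi=(-3)^(-1)=2
after sub eax, 8: eax=41-8=33
after shl eax, 4: eax=33<<4=528
after add edi, 3: edi=2+3=5
halt.

5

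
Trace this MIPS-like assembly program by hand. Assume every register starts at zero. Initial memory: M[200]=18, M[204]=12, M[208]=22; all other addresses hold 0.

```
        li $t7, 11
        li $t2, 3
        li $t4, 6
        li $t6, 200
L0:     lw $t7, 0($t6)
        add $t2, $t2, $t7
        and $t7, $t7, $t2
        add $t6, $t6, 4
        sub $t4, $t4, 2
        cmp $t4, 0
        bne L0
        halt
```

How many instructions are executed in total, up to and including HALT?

26

$t7=11
$t2=3
$t4=6
$t6=200
$t7=M[200]=18
$t2=3+18=21
$t7=18&21=16
$t6=200+4=204
$t4=6-2=4
cmp $t4, 0  (cmp 4,0)
bne L0: taken
$t7=M[204]=12
$t2=21+12=33
$t7=12&33=0
$t6=204+4=208
$t4=4-2=2
cmp $t4, 0  (cmp 2,0)
bne L0: taken
$t7=M[208]=22
$t2=33+22=55
$t7=22&55=22
$t6=208+4=212
$t4=2-2=0
cmp $t4, 0  (cmp 0,0)
bne L0: not taken
halt.
Total executed instructions: 26.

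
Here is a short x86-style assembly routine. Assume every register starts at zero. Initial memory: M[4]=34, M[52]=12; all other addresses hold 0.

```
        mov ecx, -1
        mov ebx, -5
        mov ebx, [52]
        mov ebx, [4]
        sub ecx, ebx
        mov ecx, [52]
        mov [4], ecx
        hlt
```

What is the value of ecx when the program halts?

mov ecx, -1 → ecx=-1
mov ebx, -5 → ebx=-5
mov ebx, [52] → ebx=M[52]=12
mov ebx, [4] → ebx=M[4]=34
sub ecx, ebx → ecx=(-1)-34=-35
mov ecx, [52] → ecx=M[52]=12
mov [4], ecx → M[4]=12
halt.

12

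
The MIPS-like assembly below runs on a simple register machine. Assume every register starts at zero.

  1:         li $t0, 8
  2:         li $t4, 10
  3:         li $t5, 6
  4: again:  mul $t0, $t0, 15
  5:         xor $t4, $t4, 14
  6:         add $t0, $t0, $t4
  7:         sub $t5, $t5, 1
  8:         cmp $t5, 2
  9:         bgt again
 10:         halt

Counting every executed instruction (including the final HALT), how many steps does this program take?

28

li $t0, 8 → $t0=8
li $t4, 10 → $t4=10
li $t5, 6 → $t5=6
mul $t0, $t0, 15 → $t0=8*15=120
xor $t4, $t4, 14 → $t4=10^14=4
add $t0, $t0, $t4 → $t0=120+4=124
sub $t5, $t5, 1 → $t5=6-1=5
cmp $t5, 2  (cmp 5,2)
bgt again: taken
mul $t0, $t0, 15 → $t0=124*15=1860
xor $t4, $t4, 14 → $t4=4^14=10
add $t0, $t0, $t4 → $t0=1860+10=1870
sub $t5, $t5, 1 → $t5=5-1=4
cmp $t5, 2  (cmp 4,2)
bgt again: taken
mul $t0, $t0, 15 → $t0=1870*15=28050
xor $t4, $t4, 14 → $t4=10^14=4
add $t0, $t0, $t4 → $t0=28050+4=28054
sub $t5, $t5, 1 → $t5=4-1=3
cmp $t5, 2  (cmp 3,2)
bgt again: taken
mul $t0, $t0, 15 → $t0=28054*15=420810
xor $t4, $t4, 14 → $t4=4^14=10
add $t0, $t0, $t4 → $t0=420810+10=420820
sub $t5, $t5, 1 → $t5=3-1=2
cmp $t5, 2  (cmp 2,2)
bgt again: not taken
halt.
Total executed instructions: 28.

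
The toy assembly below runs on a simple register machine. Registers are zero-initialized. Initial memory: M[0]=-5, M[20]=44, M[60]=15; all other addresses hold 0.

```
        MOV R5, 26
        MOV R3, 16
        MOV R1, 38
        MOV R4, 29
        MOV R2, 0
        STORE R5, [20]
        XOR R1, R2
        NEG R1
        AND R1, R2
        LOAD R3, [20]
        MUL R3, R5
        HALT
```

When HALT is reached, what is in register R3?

676

after MOV R5, 26: R5=26
after MOV R3, 16: R3=16
after MOV R1, 38: R1=38
after MOV R4, 29: R4=29
after MOV R2, 0: R2=0
STORE R5, [20] → M[20]=26
after XOR R1, R2: R1=38^0=38
after NEG R1: R1=-(38)=-38
after AND R1, R2: R1=(-38)&0=0
after LOAD R3, [20]: R3=M[20]=26
after MUL R3, R5: R3=26*26=676
halt.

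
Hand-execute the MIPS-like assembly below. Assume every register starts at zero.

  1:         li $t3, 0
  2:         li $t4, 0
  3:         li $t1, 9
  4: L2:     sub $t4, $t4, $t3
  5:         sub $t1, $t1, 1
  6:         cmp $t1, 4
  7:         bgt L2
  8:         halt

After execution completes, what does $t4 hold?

$t3=0
$t4=0
$t1=9
$t4=0-0=0
$t1=9-1=8
cmp $t1, 4  (cmp 8,4)
bgt L2: taken
$t4=0-0=0
$t1=8-1=7
cmp $t1, 4  (cmp 7,4)
bgt L2: taken
$t4=0-0=0
$t1=7-1=6
cmp $t1, 4  (cmp 6,4)
bgt L2: taken
$t4=0-0=0
$t1=6-1=5
cmp $t1, 4  (cmp 5,4)
bgt L2: taken
$t4=0-0=0
$t1=5-1=4
cmp $t1, 4  (cmp 4,4)
bgt L2: not taken
halt.

0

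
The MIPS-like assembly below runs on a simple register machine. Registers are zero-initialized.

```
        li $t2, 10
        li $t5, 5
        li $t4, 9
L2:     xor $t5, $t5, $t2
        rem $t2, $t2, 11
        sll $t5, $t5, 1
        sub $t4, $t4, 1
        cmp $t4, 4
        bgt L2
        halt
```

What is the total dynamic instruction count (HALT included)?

li $t2, 10 → $t2=10
li $t5, 5 → $t5=5
li $t4, 9 → $t4=9
xor $t5, $t5, $t2 → $t5=5^10=15
rem $t2, $t2, 11 → $t2=10%11=10
sll $t5, $t5, 1 → $t5=15<<1=30
sub $t4, $t4, 1 → $t4=9-1=8
cmp $t4, 4  (cmp 8,4)
bgt L2: taken
xor $t5, $t5, $t2 → $t5=30^10=20
rem $t2, $t2, 11 → $t2=10%11=10
sll $t5, $t5, 1 → $t5=20<<1=40
sub $t4, $t4, 1 → $t4=8-1=7
cmp $t4, 4  (cmp 7,4)
bgt L2: taken
xor $t5, $t5, $t2 → $t5=40^10=34
rem $t2, $t2, 11 → $t2=10%11=10
sll $t5, $t5, 1 → $t5=34<<1=68
sub $t4, $t4, 1 → $t4=7-1=6
cmp $t4, 4  (cmp 6,4)
bgt L2: taken
xor $t5, $t5, $t2 → $t5=68^10=78
rem $t2, $t2, 11 → $t2=10%11=10
sll $t5, $t5, 1 → $t5=78<<1=156
sub $t4, $t4, 1 → $t4=6-1=5
cmp $t4, 4  (cmp 5,4)
bgt L2: taken
xor $t5, $t5, $t2 → $t5=156^10=150
rem $t2, $t2, 11 → $t2=10%11=10
sll $t5, $t5, 1 → $t5=150<<1=300
sub $t4, $t4, 1 → $t4=5-1=4
cmp $t4, 4  (cmp 4,4)
bgt L2: not taken
halt.
Total executed instructions: 34.

34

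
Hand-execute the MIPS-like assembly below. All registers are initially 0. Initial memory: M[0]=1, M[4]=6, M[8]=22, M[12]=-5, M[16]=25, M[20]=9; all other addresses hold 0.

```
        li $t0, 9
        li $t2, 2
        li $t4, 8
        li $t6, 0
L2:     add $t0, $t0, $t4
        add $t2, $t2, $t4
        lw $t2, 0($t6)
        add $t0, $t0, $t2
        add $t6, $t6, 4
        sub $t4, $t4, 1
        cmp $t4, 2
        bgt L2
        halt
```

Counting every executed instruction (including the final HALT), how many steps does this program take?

li $t0, 9 → $t0=9
li $t2, 2 → $t2=2
li $t4, 8 → $t4=8
li $t6, 0 → $t6=0
add $t0, $t0, $t4 → $t0=9+8=17
add $t2, $t2, $t4 → $t2=2+8=10
lw $t2, 0($t6) → $t2=M[0]=1
add $t0, $t0, $t2 → $t0=17+1=18
add $t6, $t6, 4 → $t6=0+4=4
sub $t4, $t4, 1 → $t4=8-1=7
cmp $t4, 2  (cmp 7,2)
bgt L2: taken
add $t0, $t0, $t4 → $t0=18+7=25
add $t2, $t2, $t4 → $t2=1+7=8
lw $t2, 0($t6) → $t2=M[4]=6
add $t0, $t0, $t2 → $t0=25+6=31
add $t6, $t6, 4 → $t6=4+4=8
sub $t4, $t4, 1 → $t4=7-1=6
cmp $t4, 2  (cmp 6,2)
bgt L2: taken
add $t0, $t0, $t4 → $t0=31+6=37
add $t2, $t2, $t4 → $t2=6+6=12
lw $t2, 0($t6) → $t2=M[8]=22
add $t0, $t0, $t2 → $t0=37+22=59
add $t6, $t6, 4 → $t6=8+4=12
sub $t4, $t4, 1 → $t4=6-1=5
cmp $t4, 2  (cmp 5,2)
bgt L2: taken
add $t0, $t0, $t4 → $t0=59+5=64
add $t2, $t2, $t4 → $t2=22+5=27
lw $t2, 0($t6) → $t2=M[12]=-5
add $t0, $t0, $t2 → $t0=64+(-5)=59
add $t6, $t6, 4 → $t6=12+4=16
sub $t4, $t4, 1 → $t4=5-1=4
cmp $t4, 2  (cmp 4,2)
bgt L2: taken
add $t0, $t0, $t4 → $t0=59+4=63
add $t2, $t2, $t4 → $t2=(-5)+4=-1
lw $t2, 0($t6) → $t2=M[16]=25
add $t0, $t0, $t2 → $t0=63+25=88
add $t6, $t6, 4 → $t6=16+4=20
sub $t4, $t4, 1 → $t4=4-1=3
cmp $t4, 2  (cmp 3,2)
bgt L2: taken
add $t0, $t0, $t4 → $t0=88+3=91
add $t2, $t2, $t4 → $t2=25+3=28
lw $t2, 0($t6) → $t2=M[20]=9
add $t0, $t0, $t2 → $t0=91+9=100
add $t6, $t6, 4 → $t6=20+4=24
sub $t4, $t4, 1 → $t4=3-1=2
cmp $t4, 2  (cmp 2,2)
bgt L2: not taken
halt.
Total executed instructions: 53.

53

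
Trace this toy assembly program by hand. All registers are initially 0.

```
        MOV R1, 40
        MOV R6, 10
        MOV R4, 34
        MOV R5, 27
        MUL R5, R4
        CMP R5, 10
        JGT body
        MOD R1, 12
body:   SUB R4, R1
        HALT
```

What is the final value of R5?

after MOV R1, 40: R1=40
after MOV R6, 10: R6=10
after MOV R4, 34: R4=34
after MOV R5, 27: R5=27
after MUL R5, R4: R5=27*34=918
CMP R5, 10  (cmp 918,10)
JGT body: taken
after SUB R4, R1: R4=34-40=-6
halt.

918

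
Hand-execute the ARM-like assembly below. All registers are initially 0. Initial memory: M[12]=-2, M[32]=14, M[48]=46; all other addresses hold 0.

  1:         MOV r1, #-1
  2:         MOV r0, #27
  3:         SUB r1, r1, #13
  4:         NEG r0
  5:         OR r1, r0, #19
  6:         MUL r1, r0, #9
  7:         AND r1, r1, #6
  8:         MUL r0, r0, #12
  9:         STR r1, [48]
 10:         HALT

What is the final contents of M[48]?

4

r1=-1
r0=27
r1=(-1)-13=-14
r0=-(27)=-27
r1=(-27)|19=-9
r1=(-27)*9=-243
r1=(-243)&6=4
r0=(-27)*12=-324
STR r1, [48] → M[48]=4
halt.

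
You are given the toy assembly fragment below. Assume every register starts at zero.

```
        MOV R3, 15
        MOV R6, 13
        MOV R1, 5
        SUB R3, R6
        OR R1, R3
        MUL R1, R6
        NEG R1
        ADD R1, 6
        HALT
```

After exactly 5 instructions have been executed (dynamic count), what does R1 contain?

R3=15
R6=13
R1=5
R3=15-13=2
R1=5|2=7
After step 5: R1 = 7.

7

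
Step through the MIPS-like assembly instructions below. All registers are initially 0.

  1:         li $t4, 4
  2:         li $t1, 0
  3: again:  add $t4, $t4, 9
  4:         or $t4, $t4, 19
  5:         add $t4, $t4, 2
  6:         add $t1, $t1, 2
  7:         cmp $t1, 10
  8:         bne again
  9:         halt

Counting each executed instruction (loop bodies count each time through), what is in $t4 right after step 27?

$t4=4
$t1=0
$t4=4+9=13
$t4=13|19=31
$t4=31+2=33
$t1=0+2=2
cmp $t1, 10  (cmp 2,10)
bne again: taken
$t4=33+9=42
$t4=42|19=59
$t4=59+2=61
$t1=2+2=4
cmp $t1, 10  (cmp 4,10)
bne again: taken
$t4=61+9=70
$t4=70|19=87
$t4=87+2=89
$t1=4+2=6
cmp $t1, 10  (cmp 6,10)
bne again: taken
$t4=89+9=98
$t4=98|19=115
$t4=115+2=117
$t1=6+2=8
cmp $t1, 10  (cmp 8,10)
bne again: taken
$t4=117+9=126
After step 27: $t4 = 126.

126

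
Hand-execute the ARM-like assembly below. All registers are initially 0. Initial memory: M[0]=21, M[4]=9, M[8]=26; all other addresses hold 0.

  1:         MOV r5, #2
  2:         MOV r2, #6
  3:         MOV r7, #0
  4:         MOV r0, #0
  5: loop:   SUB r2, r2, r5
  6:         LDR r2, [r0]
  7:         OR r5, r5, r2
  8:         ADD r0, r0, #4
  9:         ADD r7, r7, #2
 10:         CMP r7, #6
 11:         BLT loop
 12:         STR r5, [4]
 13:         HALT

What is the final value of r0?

after MOV r5, #2: r5=2
after MOV r2, #6: r2=6
after MOV r7, #0: r7=0
after MOV r0, #0: r0=0
after SUB r2, r2, r5: r2=6-2=4
after LDR r2, [r0]: r2=M[0]=21
after OR r5, r5, r2: r5=2|21=23
after ADD r0, r0, #4: r0=0+4=4
after ADD r7, r7, #2: r7=0+2=2
CMP r7, #6  (cmp 2,6)
BLT loop: taken
after SUB r2, r2, r5: r2=21-23=-2
after LDR r2, [r0]: r2=M[4]=9
after OR r5, r5, r2: r5=23|9=31
after ADD r0, r0, #4: r0=4+4=8
after ADD r7, r7, #2: r7=2+2=4
CMP r7, #6  (cmp 4,6)
BLT loop: taken
after SUB r2, r2, r5: r2=9-31=-22
after LDR r2, [r0]: r2=M[8]=26
after OR r5, r5, r2: r5=31|26=31
after ADD r0, r0, #4: r0=8+4=12
after ADD r7, r7, #2: r7=4+2=6
CMP r7, #6  (cmp 6,6)
BLT loop: not taken
STR r5, [4] → M[4]=31
halt.

12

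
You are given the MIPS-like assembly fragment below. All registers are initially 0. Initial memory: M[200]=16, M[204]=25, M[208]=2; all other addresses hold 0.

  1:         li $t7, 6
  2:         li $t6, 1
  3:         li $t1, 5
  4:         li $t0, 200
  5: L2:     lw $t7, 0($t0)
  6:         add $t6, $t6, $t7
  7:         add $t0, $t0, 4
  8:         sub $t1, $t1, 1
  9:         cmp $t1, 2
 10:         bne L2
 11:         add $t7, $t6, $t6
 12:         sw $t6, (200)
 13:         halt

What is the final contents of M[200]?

44

li $t7, 6 → $t7=6
li $t6, 1 → $t6=1
li $t1, 5 → $t1=5
li $t0, 200 → $t0=200
lw $t7, 0($t0) → $t7=M[200]=16
add $t6, $t6, $t7 → $t6=1+16=17
add $t0, $t0, 4 → $t0=200+4=204
sub $t1, $t1, 1 → $t1=5-1=4
cmp $t1, 2  (cmp 4,2)
bne L2: taken
lw $t7, 0($t0) → $t7=M[204]=25
add $t6, $t6, $t7 → $t6=17+25=42
add $t0, $t0, 4 → $t0=204+4=208
sub $t1, $t1, 1 → $t1=4-1=3
cmp $t1, 2  (cmp 3,2)
bne L2: taken
lw $t7, 0($t0) → $t7=M[208]=2
add $t6, $t6, $t7 → $t6=42+2=44
add $t0, $t0, 4 → $t0=208+4=212
sub $t1, $t1, 1 → $t1=3-1=2
cmp $t1, 2  (cmp 2,2)
bne L2: not taken
add $t7, $t6, $t6 → $t7=44+44=88
sw $t6, (200) → M[200]=44
halt.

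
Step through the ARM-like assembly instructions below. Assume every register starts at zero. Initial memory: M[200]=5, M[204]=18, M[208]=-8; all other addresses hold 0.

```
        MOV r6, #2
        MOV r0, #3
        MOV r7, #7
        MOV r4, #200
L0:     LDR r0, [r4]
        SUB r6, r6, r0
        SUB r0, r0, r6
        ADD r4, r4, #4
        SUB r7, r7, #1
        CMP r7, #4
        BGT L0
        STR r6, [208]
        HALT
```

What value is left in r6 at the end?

after MOV r6, #2: r6=2
after MOV r0, #3: r0=3
after MOV r7, #7: r7=7
after MOV r4, #200: r4=200
after LDR r0, [r4]: r0=M[200]=5
after SUB r6, r6, r0: r6=2-5=-3
after SUB r0, r0, r6: r0=5-(-3)=8
after ADD r4, r4, #4: r4=200+4=204
after SUB r7, r7, #1: r7=7-1=6
CMP r7, #4  (cmp 6,4)
BGT L0: taken
after LDR r0, [r4]: r0=M[204]=18
after SUB r6, r6, r0: r6=(-3)-18=-21
after SUB r0, r0, r6: r0=18-(-21)=39
after ADD r4, r4, #4: r4=204+4=208
after SUB r7, r7, #1: r7=6-1=5
CMP r7, #4  (cmp 5,4)
BGT L0: taken
after LDR r0, [r4]: r0=M[208]=-8
after SUB r6, r6, r0: r6=(-21)-(-8)=-13
after SUB r0, r0, r6: r0=(-8)-(-13)=5
after ADD r4, r4, #4: r4=208+4=212
after SUB r7, r7, #1: r7=5-1=4
CMP r7, #4  (cmp 4,4)
BGT L0: not taken
STR r6, [208] → M[208]=-13
halt.

-13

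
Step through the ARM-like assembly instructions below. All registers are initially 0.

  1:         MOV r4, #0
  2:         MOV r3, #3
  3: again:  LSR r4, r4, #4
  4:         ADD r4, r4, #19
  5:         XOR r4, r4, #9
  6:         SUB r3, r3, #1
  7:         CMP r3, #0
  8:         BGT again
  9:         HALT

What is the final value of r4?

29

r4=0
r3=3
r4=0>>4=0
r4=0+19=19
r4=19^9=26
r3=3-1=2
CMP r3, #0  (cmp 2,0)
BGT again: taken
r4=26>>4=1
r4=1+19=20
r4=20^9=29
r3=2-1=1
CMP r3, #0  (cmp 1,0)
BGT again: taken
r4=29>>4=1
r4=1+19=20
r4=20^9=29
r3=1-1=0
CMP r3, #0  (cmp 0,0)
BGT again: not taken
halt.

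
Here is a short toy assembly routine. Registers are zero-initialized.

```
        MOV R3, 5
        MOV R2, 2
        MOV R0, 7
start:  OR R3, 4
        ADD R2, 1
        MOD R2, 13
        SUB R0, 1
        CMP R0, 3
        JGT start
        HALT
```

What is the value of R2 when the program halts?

6

MOV R3, 5 → R3=5
MOV R2, 2 → R2=2
MOV R0, 7 → R0=7
OR R3, 4 → R3=5|4=5
ADD R2, 1 → R2=2+1=3
MOD R2, 13 → R2=3%13=3
SUB R0, 1 → R0=7-1=6
CMP R0, 3  (cmp 6,3)
JGT start: taken
OR R3, 4 → R3=5|4=5
ADD R2, 1 → R2=3+1=4
MOD R2, 13 → R2=4%13=4
SUB R0, 1 → R0=6-1=5
CMP R0, 3  (cmp 5,3)
JGT start: taken
OR R3, 4 → R3=5|4=5
ADD R2, 1 → R2=4+1=5
MOD R2, 13 → R2=5%13=5
SUB R0, 1 → R0=5-1=4
CMP R0, 3  (cmp 4,3)
JGT start: taken
OR R3, 4 → R3=5|4=5
ADD R2, 1 → R2=5+1=6
MOD R2, 13 → R2=6%13=6
SUB R0, 1 → R0=4-1=3
CMP R0, 3  (cmp 3,3)
JGT start: not taken
halt.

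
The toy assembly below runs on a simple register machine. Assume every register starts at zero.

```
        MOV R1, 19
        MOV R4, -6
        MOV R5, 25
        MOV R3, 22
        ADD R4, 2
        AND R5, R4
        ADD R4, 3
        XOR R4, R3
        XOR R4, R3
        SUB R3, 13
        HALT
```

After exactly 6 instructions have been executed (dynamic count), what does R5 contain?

R1=19
R4=-6
R5=25
R3=22
R4=(-6)+2=-4
R5=25&(-4)=24
After step 6: R5 = 24.

24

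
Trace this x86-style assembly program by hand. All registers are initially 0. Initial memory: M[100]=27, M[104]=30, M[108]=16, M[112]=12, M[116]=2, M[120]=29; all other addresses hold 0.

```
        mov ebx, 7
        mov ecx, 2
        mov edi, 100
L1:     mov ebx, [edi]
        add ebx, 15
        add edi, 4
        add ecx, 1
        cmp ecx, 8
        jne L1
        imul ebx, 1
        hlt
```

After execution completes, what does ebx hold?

44

ebx=7
ecx=2
edi=100
ebx=M[100]=27
ebx=27+15=42
edi=100+4=104
ecx=2+1=3
cmp ecx, 8  (cmp 3,8)
jne L1: taken
ebx=M[104]=30
ebx=30+15=45
edi=104+4=108
ecx=3+1=4
cmp ecx, 8  (cmp 4,8)
jne L1: taken
ebx=M[108]=16
ebx=16+15=31
edi=108+4=112
ecx=4+1=5
cmp ecx, 8  (cmp 5,8)
jne L1: taken
ebx=M[112]=12
ebx=12+15=27
edi=112+4=116
ecx=5+1=6
cmp ecx, 8  (cmp 6,8)
jne L1: taken
ebx=M[116]=2
ebx=2+15=17
edi=116+4=120
ecx=6+1=7
cmp ecx, 8  (cmp 7,8)
jne L1: taken
ebx=M[120]=29
ebx=29+15=44
edi=120+4=124
ecx=7+1=8
cmp ecx, 8  (cmp 8,8)
jne L1: not taken
ebx=44*1=44
halt.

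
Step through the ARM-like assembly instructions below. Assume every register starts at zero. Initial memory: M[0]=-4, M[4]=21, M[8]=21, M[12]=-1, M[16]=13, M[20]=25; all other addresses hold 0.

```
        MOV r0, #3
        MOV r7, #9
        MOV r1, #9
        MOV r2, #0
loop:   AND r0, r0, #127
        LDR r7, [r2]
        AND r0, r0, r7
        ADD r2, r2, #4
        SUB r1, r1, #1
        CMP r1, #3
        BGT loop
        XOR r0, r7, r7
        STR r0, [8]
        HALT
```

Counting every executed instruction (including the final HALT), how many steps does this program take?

49

after MOV r0, #3: r0=3
after MOV r7, #9: r7=9
after MOV r1, #9: r1=9
after MOV r2, #0: r2=0
after AND r0, r0, #127: r0=3&127=3
after LDR r7, [r2]: r7=M[0]=-4
after AND r0, r0, r7: r0=3&(-4)=0
after ADD r2, r2, #4: r2=0+4=4
after SUB r1, r1, #1: r1=9-1=8
CMP r1, #3  (cmp 8,3)
BGT loop: taken
after AND r0, r0, #127: r0=0&127=0
after LDR r7, [r2]: r7=M[4]=21
after AND r0, r0, r7: r0=0&21=0
after ADD r2, r2, #4: r2=4+4=8
after SUB r1, r1, #1: r1=8-1=7
CMP r1, #3  (cmp 7,3)
BGT loop: taken
after AND r0, r0, #127: r0=0&127=0
after LDR r7, [r2]: r7=M[8]=21
after AND r0, r0, r7: r0=0&21=0
after ADD r2, r2, #4: r2=8+4=12
after SUB r1, r1, #1: r1=7-1=6
CMP r1, #3  (cmp 6,3)
BGT loop: taken
after AND r0, r0, #127: r0=0&127=0
after LDR r7, [r2]: r7=M[12]=-1
after AND r0, r0, r7: r0=0&(-1)=0
after ADD r2, r2, #4: r2=12+4=16
after SUB r1, r1, #1: r1=6-1=5
CMP r1, #3  (cmp 5,3)
BGT loop: taken
after AND r0, r0, #127: r0=0&127=0
after LDR r7, [r2]: r7=M[16]=13
after AND r0, r0, r7: r0=0&13=0
after ADD r2, r2, #4: r2=16+4=20
after SUB r1, r1, #1: r1=5-1=4
CMP r1, #3  (cmp 4,3)
BGT loop: taken
after AND r0, r0, #127: r0=0&127=0
after LDR r7, [r2]: r7=M[20]=25
after AND r0, r0, r7: r0=0&25=0
after ADD r2, r2, #4: r2=20+4=24
after SUB r1, r1, #1: r1=4-1=3
CMP r1, #3  (cmp 3,3)
BGT loop: not taken
after XOR r0, r7, r7: r0=25^25=0
STR r0, [8] → M[8]=0
halt.
Total executed instructions: 49.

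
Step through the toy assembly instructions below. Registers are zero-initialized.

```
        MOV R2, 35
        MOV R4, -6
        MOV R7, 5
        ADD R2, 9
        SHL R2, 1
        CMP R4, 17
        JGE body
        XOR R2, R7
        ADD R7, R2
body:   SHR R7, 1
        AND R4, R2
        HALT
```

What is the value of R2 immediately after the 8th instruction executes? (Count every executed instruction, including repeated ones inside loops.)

93

after MOV R2, 35: R2=35
after MOV R4, -6: R4=-6
after MOV R7, 5: R7=5
after ADD R2, 9: R2=35+9=44
after SHL R2, 1: R2=44<<1=88
CMP R4, 17  (cmp -6,17)
JGE body: not taken
after XOR R2, R7: R2=88^5=93
After step 8: R2 = 93.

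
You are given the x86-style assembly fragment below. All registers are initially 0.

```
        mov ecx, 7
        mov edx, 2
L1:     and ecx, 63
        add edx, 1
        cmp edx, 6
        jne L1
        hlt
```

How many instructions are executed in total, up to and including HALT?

19

ecx=7
edx=2
ecx=7&63=7
edx=2+1=3
cmp edx, 6  (cmp 3,6)
jne L1: taken
ecx=7&63=7
edx=3+1=4
cmp edx, 6  (cmp 4,6)
jne L1: taken
ecx=7&63=7
edx=4+1=5
cmp edx, 6  (cmp 5,6)
jne L1: taken
ecx=7&63=7
edx=5+1=6
cmp edx, 6  (cmp 6,6)
jne L1: not taken
halt.
Total executed instructions: 19.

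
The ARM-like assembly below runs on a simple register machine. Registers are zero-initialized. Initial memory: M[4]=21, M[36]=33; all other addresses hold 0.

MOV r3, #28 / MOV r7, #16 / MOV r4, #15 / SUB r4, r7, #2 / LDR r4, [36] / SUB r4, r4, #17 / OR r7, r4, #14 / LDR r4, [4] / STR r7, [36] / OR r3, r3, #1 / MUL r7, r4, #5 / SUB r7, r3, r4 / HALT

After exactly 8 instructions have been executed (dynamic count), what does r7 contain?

r3=28
r7=16
r4=15
r4=16-2=14
r4=M[36]=33
r4=33-17=16
r7=16|14=30
r4=M[4]=21
After step 8: r7 = 30.

30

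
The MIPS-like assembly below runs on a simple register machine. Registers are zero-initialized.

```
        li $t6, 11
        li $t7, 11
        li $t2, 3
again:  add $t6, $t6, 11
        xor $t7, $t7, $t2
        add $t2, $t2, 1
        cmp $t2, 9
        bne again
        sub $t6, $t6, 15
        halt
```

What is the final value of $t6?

$t6=11
$t7=11
$t2=3
$t6=11+11=22
$t7=11^3=8
$t2=3+1=4
cmp $t2, 9  (cmp 4,9)
bne again: taken
$t6=22+11=33
$t7=8^4=12
$t2=4+1=5
cmp $t2, 9  (cmp 5,9)
bne again: taken
$t6=33+11=44
$t7=12^5=9
$t2=5+1=6
cmp $t2, 9  (cmp 6,9)
bne again: taken
$t6=44+11=55
$t7=9^6=15
$t2=6+1=7
cmp $t2, 9  (cmp 7,9)
bne again: taken
$t6=55+11=66
$t7=15^7=8
$t2=7+1=8
cmp $t2, 9  (cmp 8,9)
bne again: taken
$t6=66+11=77
$t7=8^8=0
$t2=8+1=9
cmp $t2, 9  (cmp 9,9)
bne again: not taken
$t6=77-15=62
halt.

62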